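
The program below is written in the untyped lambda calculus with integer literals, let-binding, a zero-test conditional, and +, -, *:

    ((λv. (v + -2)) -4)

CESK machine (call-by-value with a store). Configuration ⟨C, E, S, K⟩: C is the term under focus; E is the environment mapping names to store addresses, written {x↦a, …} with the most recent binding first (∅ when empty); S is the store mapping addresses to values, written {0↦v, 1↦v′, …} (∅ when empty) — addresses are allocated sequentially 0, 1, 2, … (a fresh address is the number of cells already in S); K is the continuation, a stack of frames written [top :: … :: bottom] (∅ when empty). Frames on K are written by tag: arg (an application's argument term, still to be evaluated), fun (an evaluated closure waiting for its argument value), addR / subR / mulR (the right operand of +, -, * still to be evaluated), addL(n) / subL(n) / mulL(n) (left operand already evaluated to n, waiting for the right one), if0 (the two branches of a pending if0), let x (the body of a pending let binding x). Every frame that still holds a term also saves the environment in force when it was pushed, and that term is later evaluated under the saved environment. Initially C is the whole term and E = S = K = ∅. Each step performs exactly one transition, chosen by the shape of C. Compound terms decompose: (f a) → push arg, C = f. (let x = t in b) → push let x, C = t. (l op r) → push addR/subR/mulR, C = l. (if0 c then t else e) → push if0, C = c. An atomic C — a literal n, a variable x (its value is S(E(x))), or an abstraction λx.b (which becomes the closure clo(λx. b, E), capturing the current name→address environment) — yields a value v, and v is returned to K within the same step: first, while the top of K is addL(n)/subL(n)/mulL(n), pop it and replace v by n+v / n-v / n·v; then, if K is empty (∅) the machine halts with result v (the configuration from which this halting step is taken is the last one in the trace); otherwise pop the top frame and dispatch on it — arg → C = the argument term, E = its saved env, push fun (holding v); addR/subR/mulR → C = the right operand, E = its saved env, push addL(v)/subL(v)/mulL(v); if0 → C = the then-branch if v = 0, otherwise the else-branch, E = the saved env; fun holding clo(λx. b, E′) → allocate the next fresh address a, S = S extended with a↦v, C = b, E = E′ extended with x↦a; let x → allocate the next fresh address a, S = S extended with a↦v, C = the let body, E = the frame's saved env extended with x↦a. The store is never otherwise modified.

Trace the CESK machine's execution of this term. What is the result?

Answer: -6

Execution trace:
0. <C=((λv. (v + -2)) -4), E=∅, S=∅, K=∅>
1. <C=(λv. (v + -2)), E=∅, S=∅, K=[arg]>
2. <C=-4, E=∅, S=∅, K=[fun]>
3. <C=(v + -2), E={v↦0}, S={0↦-4}, K=∅>
4. <C=v, E={v↦0}, S={0↦-4}, K=[addR]>
5. <C=-2, E={v↦0}, S={0↦-4}, K=[addL(-4)]>
→ final value -6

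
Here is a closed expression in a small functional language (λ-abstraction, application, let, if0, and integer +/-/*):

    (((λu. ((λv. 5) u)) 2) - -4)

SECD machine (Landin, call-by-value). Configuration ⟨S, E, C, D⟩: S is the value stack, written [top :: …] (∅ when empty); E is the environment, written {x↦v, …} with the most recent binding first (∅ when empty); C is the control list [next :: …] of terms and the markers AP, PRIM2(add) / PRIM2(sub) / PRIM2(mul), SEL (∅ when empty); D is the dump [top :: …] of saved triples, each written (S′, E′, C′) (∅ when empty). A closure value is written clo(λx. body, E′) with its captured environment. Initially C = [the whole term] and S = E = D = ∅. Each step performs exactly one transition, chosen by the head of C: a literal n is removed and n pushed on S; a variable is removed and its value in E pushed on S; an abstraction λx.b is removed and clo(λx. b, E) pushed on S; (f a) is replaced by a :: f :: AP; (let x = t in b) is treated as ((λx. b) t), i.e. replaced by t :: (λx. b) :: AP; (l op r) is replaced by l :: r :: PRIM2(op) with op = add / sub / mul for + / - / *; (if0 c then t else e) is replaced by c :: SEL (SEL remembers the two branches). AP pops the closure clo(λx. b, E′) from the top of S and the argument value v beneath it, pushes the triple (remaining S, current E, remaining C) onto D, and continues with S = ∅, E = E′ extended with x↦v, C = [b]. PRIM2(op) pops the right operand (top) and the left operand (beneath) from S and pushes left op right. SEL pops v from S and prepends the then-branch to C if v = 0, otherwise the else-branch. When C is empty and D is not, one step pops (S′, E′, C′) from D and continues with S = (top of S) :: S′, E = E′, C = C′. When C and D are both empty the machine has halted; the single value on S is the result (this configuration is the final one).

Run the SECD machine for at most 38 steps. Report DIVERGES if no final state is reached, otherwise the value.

0. ⟨S=∅; E=∅; C=[(((λu. ((λv. 5) u)) 2) - -4)]; D=∅⟩
1. ⟨S=∅; E=∅; C=[((λu. ((λv. 5) u)) 2) :: -4 :: PRIM2(sub)]; D=∅⟩
2. ⟨S=∅; E=∅; C=[2 :: (λu. ((λv. 5) u)) :: AP :: -4 :: PRIM2(sub)]; D=∅⟩
3. ⟨S=[2]; E=∅; C=[(λu. ((λv. 5) u)) :: AP :: -4 :: PRIM2(sub)]; D=∅⟩
4. ⟨S=[clo(λu. ((λv. 5) u), ∅) :: 2]; E=∅; C=[AP :: -4 :: PRIM2(sub)]; D=∅⟩
5. ⟨S=∅; E={u↦2}; C=[((λv. 5) u)]; D=[(∅, ∅, [-4 :: PRIM2(sub)])]⟩
6. ⟨S=∅; E={u↦2}; C=[u :: (λv. 5) :: AP]; D=[(∅, ∅, [-4 :: PRIM2(sub)])]⟩
7. ⟨S=[2]; E={u↦2}; C=[(λv. 5) :: AP]; D=[(∅, ∅, [-4 :: PRIM2(sub)])]⟩
8. ⟨S=[clo(λv. 5, {u↦2}) :: 2]; E={u↦2}; C=[AP]; D=[(∅, ∅, [-4 :: PRIM2(sub)])]⟩
9. ⟨S=∅; E={v↦2, u↦2}; C=[5]; D=[(∅, {u↦2}, ∅) :: (∅, ∅, [-4 :: PRIM2(sub)])]⟩
10. ⟨S=[5]; E={v↦2, u↦2}; C=∅; D=[(∅, {u↦2}, ∅) :: (∅, ∅, [-4 :: PRIM2(sub)])]⟩
11. ⟨S=[5]; E={u↦2}; C=∅; D=[(∅, ∅, [-4 :: PRIM2(sub)])]⟩
12. ⟨S=[5]; E=∅; C=[-4 :: PRIM2(sub)]; D=∅⟩
13. ⟨S=[-4 :: 5]; E=∅; C=[PRIM2(sub)]; D=∅⟩
14. ⟨S=[9]; E=∅; C=∅; D=∅⟩
→ final value 9

Answer: 9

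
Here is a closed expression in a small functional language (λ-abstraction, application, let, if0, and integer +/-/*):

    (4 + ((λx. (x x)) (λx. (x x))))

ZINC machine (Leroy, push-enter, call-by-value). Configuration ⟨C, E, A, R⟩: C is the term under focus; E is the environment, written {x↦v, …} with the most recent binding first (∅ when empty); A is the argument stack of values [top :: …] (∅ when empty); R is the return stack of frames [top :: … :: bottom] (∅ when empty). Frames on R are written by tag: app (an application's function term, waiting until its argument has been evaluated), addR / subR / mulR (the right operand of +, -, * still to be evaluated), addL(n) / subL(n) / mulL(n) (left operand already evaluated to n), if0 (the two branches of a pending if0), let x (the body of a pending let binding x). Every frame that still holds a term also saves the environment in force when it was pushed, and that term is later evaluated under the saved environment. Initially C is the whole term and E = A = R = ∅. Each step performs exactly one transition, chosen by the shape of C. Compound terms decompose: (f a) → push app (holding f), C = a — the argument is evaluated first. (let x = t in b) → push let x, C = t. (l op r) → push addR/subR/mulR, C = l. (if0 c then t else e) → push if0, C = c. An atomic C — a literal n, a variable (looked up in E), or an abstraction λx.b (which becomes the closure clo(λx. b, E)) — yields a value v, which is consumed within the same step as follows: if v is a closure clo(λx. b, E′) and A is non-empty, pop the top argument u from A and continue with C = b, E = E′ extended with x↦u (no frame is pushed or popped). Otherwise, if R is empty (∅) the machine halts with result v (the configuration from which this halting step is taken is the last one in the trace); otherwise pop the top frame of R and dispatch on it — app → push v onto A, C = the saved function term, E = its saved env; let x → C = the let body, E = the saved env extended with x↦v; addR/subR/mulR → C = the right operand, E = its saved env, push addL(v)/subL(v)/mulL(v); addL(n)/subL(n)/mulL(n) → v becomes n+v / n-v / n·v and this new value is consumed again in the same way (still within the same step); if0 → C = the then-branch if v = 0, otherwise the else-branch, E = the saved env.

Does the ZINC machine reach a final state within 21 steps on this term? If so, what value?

Answer: DIVERGES (no final state within 21 steps)

Derivation:
t=0: [C=(4 + ((λx. (x x)) (λx. (x x)))) | E=∅ | A=∅ | R=∅]
t=1: [C=4 | E=∅ | A=∅ | R=[addR]]
t=2: [C=((λx. (x x)) (λx. (x x))) | E=∅ | A=∅ | R=[addL(4)]]
t=3: [C=(λx. (x x)) | E=∅ | A=∅ | R=[app :: addL(4)]]
t=4: [C=(λx. (x x)) | E=∅ | A=[clo(λx. (x x), ∅)] | R=[addL(4)]]
t=5: [C=(x x) | E={x↦clo(λx. (x x), ∅)} | A=∅ | R=[addL(4)]]
t=6: [C=x | E={x↦clo(λx. (x x), ∅)} | A=∅ | R=[app :: addL(4)]]
t=7: [C=x | E={x↦clo(λx. (x x), ∅)} | A=[clo(λx. (x x), ∅)] | R=[addL(4)]]
… configuration repeats with period 3 (steps 5–7 recur indefinitely) …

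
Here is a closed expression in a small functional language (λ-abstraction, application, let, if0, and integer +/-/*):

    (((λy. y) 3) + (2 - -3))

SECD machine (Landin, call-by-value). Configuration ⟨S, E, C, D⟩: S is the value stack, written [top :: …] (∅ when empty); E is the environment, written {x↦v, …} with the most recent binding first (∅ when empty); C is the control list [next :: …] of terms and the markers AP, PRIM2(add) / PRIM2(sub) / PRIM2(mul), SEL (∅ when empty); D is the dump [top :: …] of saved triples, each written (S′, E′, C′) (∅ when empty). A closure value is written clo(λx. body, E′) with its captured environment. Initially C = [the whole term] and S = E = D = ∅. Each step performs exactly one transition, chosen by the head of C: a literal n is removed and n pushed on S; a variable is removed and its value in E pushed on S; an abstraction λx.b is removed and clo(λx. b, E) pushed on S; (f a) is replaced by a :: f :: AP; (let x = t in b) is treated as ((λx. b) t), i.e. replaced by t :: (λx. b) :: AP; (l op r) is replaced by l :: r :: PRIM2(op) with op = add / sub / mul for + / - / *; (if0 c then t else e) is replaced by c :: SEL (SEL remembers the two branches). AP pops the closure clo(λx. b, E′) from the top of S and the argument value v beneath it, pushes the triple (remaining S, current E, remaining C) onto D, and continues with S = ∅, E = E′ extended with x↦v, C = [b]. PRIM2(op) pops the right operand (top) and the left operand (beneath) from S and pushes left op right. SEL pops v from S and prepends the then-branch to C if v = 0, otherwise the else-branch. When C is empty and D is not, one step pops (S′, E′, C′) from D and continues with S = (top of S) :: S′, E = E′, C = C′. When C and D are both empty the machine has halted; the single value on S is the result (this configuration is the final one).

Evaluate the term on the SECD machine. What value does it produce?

Answer: 8

Derivation:
0. ⟨S=∅; E=∅; C=[(((λy. y) 3) + (2 - -3))]; D=∅⟩
1. ⟨S=∅; E=∅; C=[((λy. y) 3) :: (2 - -3) :: PRIM2(add)]; D=∅⟩
2. ⟨S=∅; E=∅; C=[3 :: (λy. y) :: AP :: (2 - -3) :: PRIM2(add)]; D=∅⟩
3. ⟨S=[3]; E=∅; C=[(λy. y) :: AP :: (2 - -3) :: PRIM2(add)]; D=∅⟩
4. ⟨S=[clo(λy. y, ∅) :: 3]; E=∅; C=[AP :: (2 - -3) :: PRIM2(add)]; D=∅⟩
5. ⟨S=∅; E={y↦3}; C=[y]; D=[(∅, ∅, [(2 - -3) :: PRIM2(add)])]⟩
6. ⟨S=[3]; E={y↦3}; C=∅; D=[(∅, ∅, [(2 - -3) :: PRIM2(add)])]⟩
7. ⟨S=[3]; E=∅; C=[(2 - -3) :: PRIM2(add)]; D=∅⟩
8. ⟨S=[3]; E=∅; C=[2 :: -3 :: PRIM2(sub) :: PRIM2(add)]; D=∅⟩
9. ⟨S=[2 :: 3]; E=∅; C=[-3 :: PRIM2(sub) :: PRIM2(add)]; D=∅⟩
10. ⟨S=[-3 :: 2 :: 3]; E=∅; C=[PRIM2(sub) :: PRIM2(add)]; D=∅⟩
11. ⟨S=[5 :: 3]; E=∅; C=[PRIM2(add)]; D=∅⟩
12. ⟨S=[8]; E=∅; C=∅; D=∅⟩
→ final value 8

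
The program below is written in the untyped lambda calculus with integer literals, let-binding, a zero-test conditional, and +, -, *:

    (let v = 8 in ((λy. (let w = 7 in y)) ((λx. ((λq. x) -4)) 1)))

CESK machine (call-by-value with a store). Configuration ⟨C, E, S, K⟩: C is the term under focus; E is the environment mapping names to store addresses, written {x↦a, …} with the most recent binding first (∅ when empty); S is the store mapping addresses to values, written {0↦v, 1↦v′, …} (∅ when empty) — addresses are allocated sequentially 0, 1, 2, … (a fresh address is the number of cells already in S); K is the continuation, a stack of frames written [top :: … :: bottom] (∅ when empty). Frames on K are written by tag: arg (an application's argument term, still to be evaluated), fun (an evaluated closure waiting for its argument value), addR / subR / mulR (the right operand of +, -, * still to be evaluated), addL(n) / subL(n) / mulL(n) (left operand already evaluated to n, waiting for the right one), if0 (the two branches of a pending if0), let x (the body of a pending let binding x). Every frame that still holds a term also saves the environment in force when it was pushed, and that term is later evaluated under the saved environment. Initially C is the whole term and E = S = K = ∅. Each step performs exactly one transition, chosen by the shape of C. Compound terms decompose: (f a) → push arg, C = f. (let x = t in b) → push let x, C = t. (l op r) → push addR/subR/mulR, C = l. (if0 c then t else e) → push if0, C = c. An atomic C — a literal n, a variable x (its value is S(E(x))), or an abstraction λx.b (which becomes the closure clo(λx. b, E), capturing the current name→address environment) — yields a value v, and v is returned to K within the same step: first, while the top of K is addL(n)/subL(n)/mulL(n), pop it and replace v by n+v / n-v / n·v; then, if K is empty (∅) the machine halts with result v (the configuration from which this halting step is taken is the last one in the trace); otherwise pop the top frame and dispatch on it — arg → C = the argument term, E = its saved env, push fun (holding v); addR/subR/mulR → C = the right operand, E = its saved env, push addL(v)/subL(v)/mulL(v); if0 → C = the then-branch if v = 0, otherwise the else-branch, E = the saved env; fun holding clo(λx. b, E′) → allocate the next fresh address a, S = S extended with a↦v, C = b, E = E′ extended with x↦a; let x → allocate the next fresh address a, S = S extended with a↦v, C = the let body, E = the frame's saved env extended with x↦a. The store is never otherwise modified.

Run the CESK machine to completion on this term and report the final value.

t=0: <C=(let v = 8 in ((λy. (let w = 7 in y)) ((λx. ((λq. x) -4)) 1))), E=∅, S=∅, K=∅>
t=1: <C=8, E=∅, S=∅, K=[let v]>
t=2: <C=((λy. (let w = 7 in y)) ((λx. ((λq. x) -4)) 1)), E={v↦0}, S={0↦8}, K=∅>
t=3: <C=(λy. (let w = 7 in y)), E={v↦0}, S={0↦8}, K=[arg]>
t=4: <C=((λx. ((λq. x) -4)) 1), E={v↦0}, S={0↦8}, K=[fun]>
t=5: <C=(λx. ((λq. x) -4)), E={v↦0}, S={0↦8}, K=[arg :: fun]>
t=6: <C=1, E={v↦0}, S={0↦8}, K=[fun :: fun]>
t=7: <C=((λq. x) -4), E={x↦1, v↦0}, S={0↦8, 1↦1}, K=[fun]>
t=8: <C=(λq. x), E={x↦1, v↦0}, S={0↦8, 1↦1}, K=[arg :: fun]>
t=9: <C=-4, E={x↦1, v↦0}, S={0↦8, 1↦1}, K=[fun :: fun]>
t=10: <C=x, E={q↦2, x↦1, v↦0}, S={0↦8, 1↦1, 2↦-4}, K=[fun]>
t=11: <C=(let w = 7 in y), E={y↦3, v↦0}, S={0↦8, 1↦1, 2↦-4, 3↦1}, K=∅>
t=12: <C=7, E={y↦3, v↦0}, S={0↦8, 1↦1, 2↦-4, 3↦1}, K=[let w]>
t=13: <C=y, E={w↦4, y↦3, v↦0}, S={0↦8, 1↦1, 2↦-4, 3↦1, 4↦7}, K=∅>
→ final value 1

Answer: 1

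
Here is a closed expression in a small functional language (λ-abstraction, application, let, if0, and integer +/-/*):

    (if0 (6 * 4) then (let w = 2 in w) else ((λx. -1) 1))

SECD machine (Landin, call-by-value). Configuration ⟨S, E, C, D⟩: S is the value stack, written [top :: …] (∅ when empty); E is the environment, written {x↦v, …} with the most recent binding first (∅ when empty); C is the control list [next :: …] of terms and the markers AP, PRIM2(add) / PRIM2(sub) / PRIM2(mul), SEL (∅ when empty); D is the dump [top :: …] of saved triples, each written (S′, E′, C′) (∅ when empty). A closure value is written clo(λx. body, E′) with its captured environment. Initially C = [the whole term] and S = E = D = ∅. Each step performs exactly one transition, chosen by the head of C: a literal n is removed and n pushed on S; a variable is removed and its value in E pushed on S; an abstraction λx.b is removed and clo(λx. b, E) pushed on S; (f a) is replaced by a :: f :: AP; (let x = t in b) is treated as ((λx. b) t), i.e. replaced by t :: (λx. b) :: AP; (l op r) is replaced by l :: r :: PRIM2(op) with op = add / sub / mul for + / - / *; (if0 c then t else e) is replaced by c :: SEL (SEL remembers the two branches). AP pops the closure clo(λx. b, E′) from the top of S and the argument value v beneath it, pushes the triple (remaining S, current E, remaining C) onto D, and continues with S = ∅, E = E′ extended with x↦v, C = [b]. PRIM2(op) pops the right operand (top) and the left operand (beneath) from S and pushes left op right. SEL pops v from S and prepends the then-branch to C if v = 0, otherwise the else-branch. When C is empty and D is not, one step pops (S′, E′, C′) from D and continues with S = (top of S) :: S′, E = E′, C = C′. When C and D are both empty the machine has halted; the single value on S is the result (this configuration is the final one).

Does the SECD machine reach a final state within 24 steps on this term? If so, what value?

Answer: -1

Execution trace:
[0] [S=∅ | E=∅ | C=[(if0 (6 * 4) then (let w = 2 in w) else ((λx. -1) 1))] | D=∅]
[1] [S=∅ | E=∅ | C=[(6 * 4) :: SEL] | D=∅]
[2] [S=∅ | E=∅ | C=[6 :: 4 :: PRIM2(mul) :: SEL] | D=∅]
[3] [S=[6] | E=∅ | C=[4 :: PRIM2(mul) :: SEL] | D=∅]
[4] [S=[4 :: 6] | E=∅ | C=[PRIM2(mul) :: SEL] | D=∅]
[5] [S=[24] | E=∅ | C=[SEL] | D=∅]
[6] [S=∅ | E=∅ | C=[((λx. -1) 1)] | D=∅]
[7] [S=∅ | E=∅ | C=[1 :: (λx. -1) :: AP] | D=∅]
[8] [S=[1] | E=∅ | C=[(λx. -1) :: AP] | D=∅]
[9] [S=[clo(λx. -1, ∅) :: 1] | E=∅ | C=[AP] | D=∅]
[10] [S=∅ | E={x↦1} | C=[-1] | D=[(∅, ∅, ∅)]]
[11] [S=[-1] | E={x↦1} | C=∅ | D=[(∅, ∅, ∅)]]
[12] [S=[-1] | E=∅ | C=∅ | D=∅]
→ final value -1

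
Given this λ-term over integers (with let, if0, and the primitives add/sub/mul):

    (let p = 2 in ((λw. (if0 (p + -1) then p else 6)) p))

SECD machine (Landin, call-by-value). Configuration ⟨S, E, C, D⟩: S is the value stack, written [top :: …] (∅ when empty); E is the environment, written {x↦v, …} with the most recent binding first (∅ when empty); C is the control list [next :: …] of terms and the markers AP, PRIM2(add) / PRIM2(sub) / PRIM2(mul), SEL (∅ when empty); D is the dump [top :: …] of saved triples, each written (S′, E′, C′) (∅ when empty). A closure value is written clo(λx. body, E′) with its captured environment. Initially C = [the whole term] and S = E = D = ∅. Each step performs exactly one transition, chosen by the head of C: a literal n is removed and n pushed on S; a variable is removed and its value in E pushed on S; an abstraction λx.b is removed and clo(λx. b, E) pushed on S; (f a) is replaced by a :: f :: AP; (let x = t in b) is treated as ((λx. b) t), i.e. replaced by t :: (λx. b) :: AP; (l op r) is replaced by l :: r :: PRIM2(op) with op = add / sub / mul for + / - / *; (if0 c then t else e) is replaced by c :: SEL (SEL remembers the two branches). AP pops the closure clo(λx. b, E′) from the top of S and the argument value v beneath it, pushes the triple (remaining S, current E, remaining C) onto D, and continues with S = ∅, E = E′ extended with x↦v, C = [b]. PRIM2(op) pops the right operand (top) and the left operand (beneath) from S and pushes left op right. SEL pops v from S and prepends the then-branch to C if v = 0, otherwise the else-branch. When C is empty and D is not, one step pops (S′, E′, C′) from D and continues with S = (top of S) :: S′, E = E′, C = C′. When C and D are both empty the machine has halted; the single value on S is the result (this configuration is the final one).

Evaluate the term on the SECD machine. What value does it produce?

Answer: 6

Derivation:
t=0: ⟨S=∅; E=∅; C=[(let p = 2 in ((λw. (if0 (p + -1) then p else 6)) p))]; D=∅⟩
t=1: ⟨S=∅; E=∅; C=[2 :: (λp. ((λw. (if0 (p + -1) then p else 6)) p)) :: AP]; D=∅⟩
t=2: ⟨S=[2]; E=∅; C=[(λp. ((λw. (if0 (p + -1) then p else 6)) p)) :: AP]; D=∅⟩
t=3: ⟨S=[clo(λp. ((λw. (if0 (p + -1) then p else 6)) p), ∅) :: 2]; E=∅; C=[AP]; D=∅⟩
t=4: ⟨S=∅; E={p↦2}; C=[((λw. (if0 (p + -1) then p else 6)) p)]; D=[(∅, ∅, ∅)]⟩
t=5: ⟨S=∅; E={p↦2}; C=[p :: (λw. (if0 (p + -1) then p else 6)) :: AP]; D=[(∅, ∅, ∅)]⟩
t=6: ⟨S=[2]; E={p↦2}; C=[(λw. (if0 (p + -1) then p else 6)) :: AP]; D=[(∅, ∅, ∅)]⟩
t=7: ⟨S=[clo(λw. (if0 (p + -1) then p else 6), {p↦2}) :: 2]; E={p↦2}; C=[AP]; D=[(∅, ∅, ∅)]⟩
t=8: ⟨S=∅; E={w↦2, p↦2}; C=[(if0 (p + -1) then p else 6)]; D=[(∅, {p↦2}, ∅) :: (∅, ∅, ∅)]⟩
t=9: ⟨S=∅; E={w↦2, p↦2}; C=[(p + -1) :: SEL]; D=[(∅, {p↦2}, ∅) :: (∅, ∅, ∅)]⟩
t=10: ⟨S=∅; E={w↦2, p↦2}; C=[p :: -1 :: PRIM2(add) :: SEL]; D=[(∅, {p↦2}, ∅) :: (∅, ∅, ∅)]⟩
t=11: ⟨S=[2]; E={w↦2, p↦2}; C=[-1 :: PRIM2(add) :: SEL]; D=[(∅, {p↦2}, ∅) :: (∅, ∅, ∅)]⟩
t=12: ⟨S=[-1 :: 2]; E={w↦2, p↦2}; C=[PRIM2(add) :: SEL]; D=[(∅, {p↦2}, ∅) :: (∅, ∅, ∅)]⟩
t=13: ⟨S=[1]; E={w↦2, p↦2}; C=[SEL]; D=[(∅, {p↦2}, ∅) :: (∅, ∅, ∅)]⟩
t=14: ⟨S=∅; E={w↦2, p↦2}; C=[6]; D=[(∅, {p↦2}, ∅) :: (∅, ∅, ∅)]⟩
t=15: ⟨S=[6]; E={w↦2, p↦2}; C=∅; D=[(∅, {p↦2}, ∅) :: (∅, ∅, ∅)]⟩
t=16: ⟨S=[6]; E={p↦2}; C=∅; D=[(∅, ∅, ∅)]⟩
t=17: ⟨S=[6]; E=∅; C=∅; D=∅⟩
→ final value 6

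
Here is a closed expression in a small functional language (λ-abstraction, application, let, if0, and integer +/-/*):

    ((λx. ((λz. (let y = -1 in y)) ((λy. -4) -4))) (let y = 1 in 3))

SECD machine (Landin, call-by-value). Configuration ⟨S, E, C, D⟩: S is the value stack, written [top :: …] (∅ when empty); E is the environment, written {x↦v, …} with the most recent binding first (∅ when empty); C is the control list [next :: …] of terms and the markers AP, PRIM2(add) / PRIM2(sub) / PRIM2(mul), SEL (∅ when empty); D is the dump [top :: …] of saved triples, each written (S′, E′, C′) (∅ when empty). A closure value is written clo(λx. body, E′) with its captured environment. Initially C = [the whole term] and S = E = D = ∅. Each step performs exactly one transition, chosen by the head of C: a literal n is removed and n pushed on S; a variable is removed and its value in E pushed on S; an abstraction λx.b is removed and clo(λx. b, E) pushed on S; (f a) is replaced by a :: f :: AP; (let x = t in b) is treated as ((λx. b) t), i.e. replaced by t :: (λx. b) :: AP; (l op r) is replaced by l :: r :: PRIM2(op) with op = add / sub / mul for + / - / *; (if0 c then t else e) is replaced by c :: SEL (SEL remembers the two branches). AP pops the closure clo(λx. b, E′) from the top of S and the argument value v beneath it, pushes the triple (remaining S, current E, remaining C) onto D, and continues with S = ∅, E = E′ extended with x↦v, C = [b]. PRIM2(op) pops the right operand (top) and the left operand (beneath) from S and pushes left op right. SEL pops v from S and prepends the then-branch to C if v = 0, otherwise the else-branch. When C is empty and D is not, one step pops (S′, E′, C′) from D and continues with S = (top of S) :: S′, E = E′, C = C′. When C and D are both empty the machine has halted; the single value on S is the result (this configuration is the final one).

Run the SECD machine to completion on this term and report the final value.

Answer: -1

Machine steps:
t=0: [S=∅ | E=∅ | C=[((λx. ((λz. (let y = -1 in y)) ((λy. -4) -4))) (let y = 1 in 3))] | D=∅]
t=1: [S=∅ | E=∅ | C=[(let y = 1 in 3) :: (λx. ((λz. (let y = -1 in y)) ((λy. -4) -4))) :: AP] | D=∅]
t=2: [S=∅ | E=∅ | C=[1 :: (λy. 3) :: AP :: (λx. ((λz. (let y = -1 in y)) ((λy. -4) -4))) :: AP] | D=∅]
t=3: [S=[1] | E=∅ | C=[(λy. 3) :: AP :: (λx. ((λz. (let y = -1 in y)) ((λy. -4) -4))) :: AP] | D=∅]
t=4: [S=[clo(λy. 3, ∅) :: 1] | E=∅ | C=[AP :: (λx. ((λz. (let y = -1 in y)) ((λy. -4) -4))) :: AP] | D=∅]
t=5: [S=∅ | E={y↦1} | C=[3] | D=[(∅, ∅, [(λx. ((λz. (let y = -1 in y)) ((λy. -4) -4))) :: AP])]]
t=6: [S=[3] | E={y↦1} | C=∅ | D=[(∅, ∅, [(λx. ((λz. (let y = -1 in y)) ((λy. -4) -4))) :: AP])]]
t=7: [S=[3] | E=∅ | C=[(λx. ((λz. (let y = -1 in y)) ((λy. -4) -4))) :: AP] | D=∅]
t=8: [S=[clo(λx. ((λz. (let y = -1 in y)) ((λy. -4) -4)), ∅) :: 3] | E=∅ | C=[AP] | D=∅]
t=9: [S=∅ | E={x↦3} | C=[((λz. (let y = -1 in y)) ((λy. -4) -4))] | D=[(∅, ∅, ∅)]]
t=10: [S=∅ | E={x↦3} | C=[((λy. -4) -4) :: (λz. (let y = -1 in y)) :: AP] | D=[(∅, ∅, ∅)]]
t=11: [S=∅ | E={x↦3} | C=[-4 :: (λy. -4) :: AP :: (λz. (let y = -1 in y)) :: AP] | D=[(∅, ∅, ∅)]]
t=12: [S=[-4] | E={x↦3} | C=[(λy. -4) :: AP :: (λz. (let y = -1 in y)) :: AP] | D=[(∅, ∅, ∅)]]
t=13: [S=[clo(λy. -4, {x↦3}) :: -4] | E={x↦3} | C=[AP :: (λz. (let y = -1 in y)) :: AP] | D=[(∅, ∅, ∅)]]
t=14: [S=∅ | E={y↦-4, x↦3} | C=[-4] | D=[(∅, {x↦3}, [(λz. (let y = -1 in y)) :: AP]) :: (∅, ∅, ∅)]]
t=15: [S=[-4] | E={y↦-4, x↦3} | C=∅ | D=[(∅, {x↦3}, [(λz. (let y = -1 in y)) :: AP]) :: (∅, ∅, ∅)]]
t=16: [S=[-4] | E={x↦3} | C=[(λz. (let y = -1 in y)) :: AP] | D=[(∅, ∅, ∅)]]
t=17: [S=[clo(λz. (let y = -1 in y), {x↦3}) :: -4] | E={x↦3} | C=[AP] | D=[(∅, ∅, ∅)]]
t=18: [S=∅ | E={z↦-4, x↦3} | C=[(let y = -1 in y)] | D=[(∅, {x↦3}, ∅) :: (∅, ∅, ∅)]]
t=19: [S=∅ | E={z↦-4, x↦3} | C=[-1 :: (λy. y) :: AP] | D=[(∅, {x↦3}, ∅) :: (∅, ∅, ∅)]]
t=20: [S=[-1] | E={z↦-4, x↦3} | C=[(λy. y) :: AP] | D=[(∅, {x↦3}, ∅) :: (∅, ∅, ∅)]]
t=21: [S=[clo(λy. y, {z↦-4, x↦3}) :: -1] | E={z↦-4, x↦3} | C=[AP] | D=[(∅, {x↦3}, ∅) :: (∅, ∅, ∅)]]
t=22: [S=∅ | E={y↦-1, z↦-4, x↦3} | C=[y] | D=[(∅, {z↦-4, x↦3}, ∅) :: (∅, {x↦3}, ∅) :: (∅, ∅, ∅)]]
t=23: [S=[-1] | E={y↦-1, z↦-4, x↦3} | C=∅ | D=[(∅, {z↦-4, x↦3}, ∅) :: (∅, {x↦3}, ∅) :: (∅, ∅, ∅)]]
t=24: [S=[-1] | E={z↦-4, x↦3} | C=∅ | D=[(∅, {x↦3}, ∅) :: (∅, ∅, ∅)]]
t=25: [S=[-1] | E={x↦3} | C=∅ | D=[(∅, ∅, ∅)]]
t=26: [S=[-1] | E=∅ | C=∅ | D=∅]
→ final value -1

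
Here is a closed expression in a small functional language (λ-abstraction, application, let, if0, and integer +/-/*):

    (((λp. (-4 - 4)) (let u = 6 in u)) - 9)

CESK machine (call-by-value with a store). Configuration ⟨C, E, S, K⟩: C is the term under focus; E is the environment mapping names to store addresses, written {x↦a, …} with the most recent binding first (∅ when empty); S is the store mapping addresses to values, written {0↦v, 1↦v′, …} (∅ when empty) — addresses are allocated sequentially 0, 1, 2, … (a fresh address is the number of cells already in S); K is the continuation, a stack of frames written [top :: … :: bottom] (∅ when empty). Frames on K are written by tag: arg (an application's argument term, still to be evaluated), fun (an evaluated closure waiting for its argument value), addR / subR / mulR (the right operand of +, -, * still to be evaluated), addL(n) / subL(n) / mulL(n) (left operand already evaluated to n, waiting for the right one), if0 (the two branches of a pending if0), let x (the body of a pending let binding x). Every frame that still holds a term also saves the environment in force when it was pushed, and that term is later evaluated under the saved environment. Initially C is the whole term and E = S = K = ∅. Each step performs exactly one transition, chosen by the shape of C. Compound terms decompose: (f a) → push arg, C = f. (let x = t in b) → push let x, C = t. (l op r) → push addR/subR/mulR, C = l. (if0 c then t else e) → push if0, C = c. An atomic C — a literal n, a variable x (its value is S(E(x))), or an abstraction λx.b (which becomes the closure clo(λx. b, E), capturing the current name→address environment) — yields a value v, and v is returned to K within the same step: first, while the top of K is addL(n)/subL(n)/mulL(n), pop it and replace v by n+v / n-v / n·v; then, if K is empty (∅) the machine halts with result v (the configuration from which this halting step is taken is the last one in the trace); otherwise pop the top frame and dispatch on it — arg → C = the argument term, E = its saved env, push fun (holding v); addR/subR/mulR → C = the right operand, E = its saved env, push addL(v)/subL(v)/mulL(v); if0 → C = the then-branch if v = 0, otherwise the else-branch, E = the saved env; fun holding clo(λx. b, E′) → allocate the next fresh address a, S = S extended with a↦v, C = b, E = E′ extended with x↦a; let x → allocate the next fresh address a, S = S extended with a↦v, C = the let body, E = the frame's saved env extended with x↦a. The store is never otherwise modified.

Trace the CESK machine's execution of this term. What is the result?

[0] ⟨C=(((λp. (-4 - 4)) (let u = 6 in u)) - 9); E=∅; S=∅; K=∅⟩
[1] ⟨C=((λp. (-4 - 4)) (let u = 6 in u)); E=∅; S=∅; K=[subR]⟩
[2] ⟨C=(λp. (-4 - 4)); E=∅; S=∅; K=[arg :: subR]⟩
[3] ⟨C=(let u = 6 in u); E=∅; S=∅; K=[fun :: subR]⟩
[4] ⟨C=6; E=∅; S=∅; K=[let u :: fun :: subR]⟩
[5] ⟨C=u; E={u↦0}; S={0↦6}; K=[fun :: subR]⟩
[6] ⟨C=(-4 - 4); E={p↦1}; S={0↦6, 1↦6}; K=[subR]⟩
[7] ⟨C=-4; E={p↦1}; S={0↦6, 1↦6}; K=[subR :: subR]⟩
[8] ⟨C=4; E={p↦1}; S={0↦6, 1↦6}; K=[subL(-4) :: subR]⟩
[9] ⟨C=9; E=∅; S={0↦6, 1↦6}; K=[subL(-8)]⟩
→ final value -17

Answer: -17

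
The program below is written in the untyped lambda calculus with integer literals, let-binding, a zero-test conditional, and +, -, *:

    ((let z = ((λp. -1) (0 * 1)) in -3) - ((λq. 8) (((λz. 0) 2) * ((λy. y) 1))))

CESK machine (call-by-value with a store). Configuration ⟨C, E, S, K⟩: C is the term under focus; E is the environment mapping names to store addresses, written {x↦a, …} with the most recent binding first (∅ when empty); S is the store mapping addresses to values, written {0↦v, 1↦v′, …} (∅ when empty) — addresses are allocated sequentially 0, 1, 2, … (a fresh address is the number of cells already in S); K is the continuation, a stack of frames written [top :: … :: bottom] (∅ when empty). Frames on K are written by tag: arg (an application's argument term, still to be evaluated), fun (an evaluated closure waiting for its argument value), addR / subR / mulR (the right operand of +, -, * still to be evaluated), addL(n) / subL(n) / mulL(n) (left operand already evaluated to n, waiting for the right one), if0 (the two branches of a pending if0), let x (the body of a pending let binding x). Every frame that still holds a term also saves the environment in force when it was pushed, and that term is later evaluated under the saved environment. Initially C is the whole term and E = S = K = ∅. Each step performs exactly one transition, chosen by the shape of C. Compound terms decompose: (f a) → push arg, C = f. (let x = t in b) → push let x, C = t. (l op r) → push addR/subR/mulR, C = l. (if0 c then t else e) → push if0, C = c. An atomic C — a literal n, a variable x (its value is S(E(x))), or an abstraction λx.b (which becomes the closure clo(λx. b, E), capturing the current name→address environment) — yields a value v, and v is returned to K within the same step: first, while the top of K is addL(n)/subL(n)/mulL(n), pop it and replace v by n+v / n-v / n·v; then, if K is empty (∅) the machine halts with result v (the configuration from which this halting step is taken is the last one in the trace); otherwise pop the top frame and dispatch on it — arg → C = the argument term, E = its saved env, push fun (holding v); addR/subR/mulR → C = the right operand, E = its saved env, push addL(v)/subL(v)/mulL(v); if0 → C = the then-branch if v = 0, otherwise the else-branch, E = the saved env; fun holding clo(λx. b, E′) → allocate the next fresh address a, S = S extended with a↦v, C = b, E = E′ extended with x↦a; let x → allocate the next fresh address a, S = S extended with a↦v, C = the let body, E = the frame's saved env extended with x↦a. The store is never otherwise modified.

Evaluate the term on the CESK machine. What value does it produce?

Answer: -11

Machine steps:
t=0: <C=((let z = ((λp. -1) (0 * 1)) in -3) - ((λq. 8) (((λz. 0) 2) * ((λy. y) 1)))), E=∅, S=∅, K=∅>
t=1: <C=(let z = ((λp. -1) (0 * 1)) in -3), E=∅, S=∅, K=[subR]>
t=2: <C=((λp. -1) (0 * 1)), E=∅, S=∅, K=[let z :: subR]>
t=3: <C=(λp. -1), E=∅, S=∅, K=[arg :: let z :: subR]>
t=4: <C=(0 * 1), E=∅, S=∅, K=[fun :: let z :: subR]>
t=5: <C=0, E=∅, S=∅, K=[mulR :: fun :: let z :: subR]>
t=6: <C=1, E=∅, S=∅, K=[mulL(0) :: fun :: let z :: subR]>
t=7: <C=-1, E={p↦0}, S={0↦0}, K=[let z :: subR]>
t=8: <C=-3, E={z↦1}, S={0↦0, 1↦-1}, K=[subR]>
t=9: <C=((λq. 8) (((λz. 0) 2) * ((λy. y) 1))), E=∅, S={0↦0, 1↦-1}, K=[subL(-3)]>
t=10: <C=(λq. 8), E=∅, S={0↦0, 1↦-1}, K=[arg :: subL(-3)]>
t=11: <C=(((λz. 0) 2) * ((λy. y) 1)), E=∅, S={0↦0, 1↦-1}, K=[fun :: subL(-3)]>
t=12: <C=((λz. 0) 2), E=∅, S={0↦0, 1↦-1}, K=[mulR :: fun :: subL(-3)]>
t=13: <C=(λz. 0), E=∅, S={0↦0, 1↦-1}, K=[arg :: mulR :: fun :: subL(-3)]>
t=14: <C=2, E=∅, S={0↦0, 1↦-1}, K=[fun :: mulR :: fun :: subL(-3)]>
t=15: <C=0, E={z↦2}, S={0↦0, 1↦-1, 2↦2}, K=[mulR :: fun :: subL(-3)]>
t=16: <C=((λy. y) 1), E=∅, S={0↦0, 1↦-1, 2↦2}, K=[mulL(0) :: fun :: subL(-3)]>
t=17: <C=(λy. y), E=∅, S={0↦0, 1↦-1, 2↦2}, K=[arg :: mulL(0) :: fun :: subL(-3)]>
t=18: <C=1, E=∅, S={0↦0, 1↦-1, 2↦2}, K=[fun :: mulL(0) :: fun :: subL(-3)]>
t=19: <C=y, E={y↦3}, S={0↦0, 1↦-1, 2↦2, 3↦1}, K=[mulL(0) :: fun :: subL(-3)]>
t=20: <C=8, E={q↦4}, S={0↦0, 1↦-1, 2↦2, 3↦1, 4↦0}, K=[subL(-3)]>
→ final value -11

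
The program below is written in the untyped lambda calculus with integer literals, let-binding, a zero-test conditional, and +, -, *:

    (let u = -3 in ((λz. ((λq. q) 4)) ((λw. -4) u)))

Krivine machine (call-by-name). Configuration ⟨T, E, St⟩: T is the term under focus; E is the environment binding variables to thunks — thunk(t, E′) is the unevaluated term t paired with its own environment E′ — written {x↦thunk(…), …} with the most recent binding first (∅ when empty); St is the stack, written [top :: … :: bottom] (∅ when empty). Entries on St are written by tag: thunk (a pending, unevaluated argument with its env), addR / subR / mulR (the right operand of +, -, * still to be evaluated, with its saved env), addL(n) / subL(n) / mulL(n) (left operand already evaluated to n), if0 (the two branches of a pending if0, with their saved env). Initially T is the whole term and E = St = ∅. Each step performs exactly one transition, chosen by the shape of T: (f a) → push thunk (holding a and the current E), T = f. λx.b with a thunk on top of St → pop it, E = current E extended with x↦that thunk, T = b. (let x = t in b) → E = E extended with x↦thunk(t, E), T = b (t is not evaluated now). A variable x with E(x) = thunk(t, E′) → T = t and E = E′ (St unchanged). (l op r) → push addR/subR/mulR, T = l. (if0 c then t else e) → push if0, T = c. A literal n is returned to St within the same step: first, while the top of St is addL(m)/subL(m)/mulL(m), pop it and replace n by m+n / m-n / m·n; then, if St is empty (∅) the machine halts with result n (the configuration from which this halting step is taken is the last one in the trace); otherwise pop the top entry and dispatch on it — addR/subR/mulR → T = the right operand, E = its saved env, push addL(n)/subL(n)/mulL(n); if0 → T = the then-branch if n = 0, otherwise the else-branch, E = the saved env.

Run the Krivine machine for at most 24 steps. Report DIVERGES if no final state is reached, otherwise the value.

0. ⟨T=(let u = -3 in ((λz. ((λq. q) 4)) ((λw. -4) u))); E=∅; St=∅⟩
1. ⟨T=((λz. ((λq. q) 4)) ((λw. -4) u)); E={u↦thunk(-3, ∅)}; St=∅⟩
2. ⟨T=(λz. ((λq. q) 4)); E={u↦thunk(-3, ∅)}; St=[thunk]⟩
3. ⟨T=((λq. q) 4); E={z↦thunk(((λw. -4) u), {u↦thunk(-3, ∅)}), u↦thunk(-3, ∅)}; St=∅⟩
4. ⟨T=(λq. q); E={z↦thunk(((λw. -4) u), {u↦thunk(-3, ∅)}), u↦thunk(-3, ∅)}; St=[thunk]⟩
5. ⟨T=q; E={q↦thunk(4, {z↦thunk(((λw. -4) u), {u↦thunk(-3, ∅)}), u↦thunk(-3, ∅)}), z↦thunk(((λw. -4) u), {u↦thunk(-3, ∅)}), u↦thunk(-3, ∅)}; St=∅⟩
6. ⟨T=4; E={z↦thunk(((λw. -4) u), {u↦thunk(-3, ∅)}), u↦thunk(-3, ∅)}; St=∅⟩
→ final value 4

Answer: 4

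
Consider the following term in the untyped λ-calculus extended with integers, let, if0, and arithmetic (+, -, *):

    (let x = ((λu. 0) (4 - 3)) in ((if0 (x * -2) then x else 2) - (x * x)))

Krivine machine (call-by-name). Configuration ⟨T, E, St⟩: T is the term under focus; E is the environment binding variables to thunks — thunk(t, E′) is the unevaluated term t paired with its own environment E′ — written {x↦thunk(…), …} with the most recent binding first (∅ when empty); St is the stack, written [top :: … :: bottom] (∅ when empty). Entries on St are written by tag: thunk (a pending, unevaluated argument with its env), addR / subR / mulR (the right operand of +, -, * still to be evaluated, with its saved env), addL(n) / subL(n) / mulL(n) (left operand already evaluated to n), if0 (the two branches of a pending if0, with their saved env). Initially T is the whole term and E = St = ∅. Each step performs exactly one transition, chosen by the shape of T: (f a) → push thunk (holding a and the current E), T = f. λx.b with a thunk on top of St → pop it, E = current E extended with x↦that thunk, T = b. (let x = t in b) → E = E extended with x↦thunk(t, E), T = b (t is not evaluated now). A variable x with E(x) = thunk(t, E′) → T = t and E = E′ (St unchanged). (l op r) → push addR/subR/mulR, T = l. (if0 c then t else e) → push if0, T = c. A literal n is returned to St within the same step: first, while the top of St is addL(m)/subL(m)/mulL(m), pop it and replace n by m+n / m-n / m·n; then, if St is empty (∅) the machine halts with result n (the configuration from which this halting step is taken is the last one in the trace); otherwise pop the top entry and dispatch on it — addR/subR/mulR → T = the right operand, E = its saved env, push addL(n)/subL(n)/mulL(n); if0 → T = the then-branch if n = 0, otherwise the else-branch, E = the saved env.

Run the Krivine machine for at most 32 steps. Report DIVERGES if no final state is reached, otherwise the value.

[0] ⟨T=(let x = ((λu. 0) (4 - 3)) in ((if0 (x * -2) then x else 2) - (x * x))); E=∅; St=∅⟩
[1] ⟨T=((if0 (x * -2) then x else 2) - (x * x)); E={x↦thunk(((λu. 0) (4 - 3)), ∅)}; St=∅⟩
[2] ⟨T=(if0 (x * -2) then x else 2); E={x↦thunk(((λu. 0) (4 - 3)), ∅)}; St=[subR]⟩
[3] ⟨T=(x * -2); E={x↦thunk(((λu. 0) (4 - 3)), ∅)}; St=[if0 :: subR]⟩
[4] ⟨T=x; E={x↦thunk(((λu. 0) (4 - 3)), ∅)}; St=[mulR :: if0 :: subR]⟩
[5] ⟨T=((λu. 0) (4 - 3)); E=∅; St=[mulR :: if0 :: subR]⟩
[6] ⟨T=(λu. 0); E=∅; St=[thunk :: mulR :: if0 :: subR]⟩
[7] ⟨T=0; E={u↦thunk((4 - 3), ∅)}; St=[mulR :: if0 :: subR]⟩
[8] ⟨T=-2; E={x↦thunk(((λu. 0) (4 - 3)), ∅)}; St=[mulL(0) :: if0 :: subR]⟩
[9] ⟨T=x; E={x↦thunk(((λu. 0) (4 - 3)), ∅)}; St=[subR]⟩
[10] ⟨T=((λu. 0) (4 - 3)); E=∅; St=[subR]⟩
[11] ⟨T=(λu. 0); E=∅; St=[thunk :: subR]⟩
[12] ⟨T=0; E={u↦thunk((4 - 3), ∅)}; St=[subR]⟩
[13] ⟨T=(x * x); E={x↦thunk(((λu. 0) (4 - 3)), ∅)}; St=[subL(0)]⟩
[14] ⟨T=x; E={x↦thunk(((λu. 0) (4 - 3)), ∅)}; St=[mulR :: subL(0)]⟩
[15] ⟨T=((λu. 0) (4 - 3)); E=∅; St=[mulR :: subL(0)]⟩
[16] ⟨T=(λu. 0); E=∅; St=[thunk :: mulR :: subL(0)]⟩
[17] ⟨T=0; E={u↦thunk((4 - 3), ∅)}; St=[mulR :: subL(0)]⟩
[18] ⟨T=x; E={x↦thunk(((λu. 0) (4 - 3)), ∅)}; St=[mulL(0) :: subL(0)]⟩
[19] ⟨T=((λu. 0) (4 - 3)); E=∅; St=[mulL(0) :: subL(0)]⟩
[20] ⟨T=(λu. 0); E=∅; St=[thunk :: mulL(0) :: subL(0)]⟩
[21] ⟨T=0; E={u↦thunk((4 - 3), ∅)}; St=[mulL(0) :: subL(0)]⟩
→ final value 0

Answer: 0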